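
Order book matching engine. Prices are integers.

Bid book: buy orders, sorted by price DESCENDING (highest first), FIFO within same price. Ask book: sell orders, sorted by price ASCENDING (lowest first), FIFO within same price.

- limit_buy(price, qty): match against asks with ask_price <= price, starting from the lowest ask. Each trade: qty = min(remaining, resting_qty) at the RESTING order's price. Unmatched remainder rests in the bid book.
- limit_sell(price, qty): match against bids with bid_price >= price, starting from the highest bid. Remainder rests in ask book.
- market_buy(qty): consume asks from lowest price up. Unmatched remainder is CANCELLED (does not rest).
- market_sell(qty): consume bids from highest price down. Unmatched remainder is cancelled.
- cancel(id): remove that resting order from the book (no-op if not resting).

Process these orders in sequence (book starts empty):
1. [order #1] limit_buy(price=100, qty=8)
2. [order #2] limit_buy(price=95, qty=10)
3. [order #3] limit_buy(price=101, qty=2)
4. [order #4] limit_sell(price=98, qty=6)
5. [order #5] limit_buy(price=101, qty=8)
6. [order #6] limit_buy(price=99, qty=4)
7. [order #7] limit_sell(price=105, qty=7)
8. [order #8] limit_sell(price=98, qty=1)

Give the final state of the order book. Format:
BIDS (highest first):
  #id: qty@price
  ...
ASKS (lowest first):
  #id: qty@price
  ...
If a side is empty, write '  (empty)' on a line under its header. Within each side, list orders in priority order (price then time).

After op 1 [order #1] limit_buy(price=100, qty=8): fills=none; bids=[#1:8@100] asks=[-]
After op 2 [order #2] limit_buy(price=95, qty=10): fills=none; bids=[#1:8@100 #2:10@95] asks=[-]
After op 3 [order #3] limit_buy(price=101, qty=2): fills=none; bids=[#3:2@101 #1:8@100 #2:10@95] asks=[-]
After op 4 [order #4] limit_sell(price=98, qty=6): fills=#3x#4:2@101 #1x#4:4@100; bids=[#1:4@100 #2:10@95] asks=[-]
After op 5 [order #5] limit_buy(price=101, qty=8): fills=none; bids=[#5:8@101 #1:4@100 #2:10@95] asks=[-]
After op 6 [order #6] limit_buy(price=99, qty=4): fills=none; bids=[#5:8@101 #1:4@100 #6:4@99 #2:10@95] asks=[-]
After op 7 [order #7] limit_sell(price=105, qty=7): fills=none; bids=[#5:8@101 #1:4@100 #6:4@99 #2:10@95] asks=[#7:7@105]
After op 8 [order #8] limit_sell(price=98, qty=1): fills=#5x#8:1@101; bids=[#5:7@101 #1:4@100 #6:4@99 #2:10@95] asks=[#7:7@105]

Answer: BIDS (highest first):
  #5: 7@101
  #1: 4@100
  #6: 4@99
  #2: 10@95
ASKS (lowest first):
  #7: 7@105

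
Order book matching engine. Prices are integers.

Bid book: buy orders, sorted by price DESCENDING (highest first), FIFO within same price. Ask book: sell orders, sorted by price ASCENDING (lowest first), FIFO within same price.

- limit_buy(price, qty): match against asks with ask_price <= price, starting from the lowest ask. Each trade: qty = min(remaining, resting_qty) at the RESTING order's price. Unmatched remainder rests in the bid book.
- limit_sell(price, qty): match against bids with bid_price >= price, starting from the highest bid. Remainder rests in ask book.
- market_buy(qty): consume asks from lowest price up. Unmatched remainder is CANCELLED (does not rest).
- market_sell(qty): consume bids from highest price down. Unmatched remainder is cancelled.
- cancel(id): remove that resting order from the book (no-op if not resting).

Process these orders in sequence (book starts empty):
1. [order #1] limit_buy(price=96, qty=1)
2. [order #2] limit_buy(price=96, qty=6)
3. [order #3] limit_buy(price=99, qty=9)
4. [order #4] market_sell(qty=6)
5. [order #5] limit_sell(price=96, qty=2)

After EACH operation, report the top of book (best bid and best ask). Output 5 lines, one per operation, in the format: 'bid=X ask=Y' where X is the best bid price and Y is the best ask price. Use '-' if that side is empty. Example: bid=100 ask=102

Answer: bid=96 ask=-
bid=96 ask=-
bid=99 ask=-
bid=99 ask=-
bid=99 ask=-

Derivation:
After op 1 [order #1] limit_buy(price=96, qty=1): fills=none; bids=[#1:1@96] asks=[-]
After op 2 [order #2] limit_buy(price=96, qty=6): fills=none; bids=[#1:1@96 #2:6@96] asks=[-]
After op 3 [order #3] limit_buy(price=99, qty=9): fills=none; bids=[#3:9@99 #1:1@96 #2:6@96] asks=[-]
After op 4 [order #4] market_sell(qty=6): fills=#3x#4:6@99; bids=[#3:3@99 #1:1@96 #2:6@96] asks=[-]
After op 5 [order #5] limit_sell(price=96, qty=2): fills=#3x#5:2@99; bids=[#3:1@99 #1:1@96 #2:6@96] asks=[-]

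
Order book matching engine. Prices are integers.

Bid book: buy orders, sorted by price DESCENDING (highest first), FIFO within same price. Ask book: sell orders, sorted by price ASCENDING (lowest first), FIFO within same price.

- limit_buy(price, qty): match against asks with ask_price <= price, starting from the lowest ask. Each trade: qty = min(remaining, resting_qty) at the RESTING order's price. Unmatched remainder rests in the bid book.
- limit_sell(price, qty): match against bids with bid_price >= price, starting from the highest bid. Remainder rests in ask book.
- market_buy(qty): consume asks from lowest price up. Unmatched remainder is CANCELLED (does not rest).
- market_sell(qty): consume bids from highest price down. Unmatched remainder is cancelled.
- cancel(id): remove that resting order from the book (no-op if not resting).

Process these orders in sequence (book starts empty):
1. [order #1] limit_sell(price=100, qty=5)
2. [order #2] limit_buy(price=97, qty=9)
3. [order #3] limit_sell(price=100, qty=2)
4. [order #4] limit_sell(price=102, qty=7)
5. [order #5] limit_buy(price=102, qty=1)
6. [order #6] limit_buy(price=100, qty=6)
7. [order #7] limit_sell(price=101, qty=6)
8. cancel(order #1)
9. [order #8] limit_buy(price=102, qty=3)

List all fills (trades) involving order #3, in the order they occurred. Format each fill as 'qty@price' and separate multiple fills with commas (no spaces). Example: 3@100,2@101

Answer: 2@100

Derivation:
After op 1 [order #1] limit_sell(price=100, qty=5): fills=none; bids=[-] asks=[#1:5@100]
After op 2 [order #2] limit_buy(price=97, qty=9): fills=none; bids=[#2:9@97] asks=[#1:5@100]
After op 3 [order #3] limit_sell(price=100, qty=2): fills=none; bids=[#2:9@97] asks=[#1:5@100 #3:2@100]
After op 4 [order #4] limit_sell(price=102, qty=7): fills=none; bids=[#2:9@97] asks=[#1:5@100 #3:2@100 #4:7@102]
After op 5 [order #5] limit_buy(price=102, qty=1): fills=#5x#1:1@100; bids=[#2:9@97] asks=[#1:4@100 #3:2@100 #4:7@102]
After op 6 [order #6] limit_buy(price=100, qty=6): fills=#6x#1:4@100 #6x#3:2@100; bids=[#2:9@97] asks=[#4:7@102]
After op 7 [order #7] limit_sell(price=101, qty=6): fills=none; bids=[#2:9@97] asks=[#7:6@101 #4:7@102]
After op 8 cancel(order #1): fills=none; bids=[#2:9@97] asks=[#7:6@101 #4:7@102]
After op 9 [order #8] limit_buy(price=102, qty=3): fills=#8x#7:3@101; bids=[#2:9@97] asks=[#7:3@101 #4:7@102]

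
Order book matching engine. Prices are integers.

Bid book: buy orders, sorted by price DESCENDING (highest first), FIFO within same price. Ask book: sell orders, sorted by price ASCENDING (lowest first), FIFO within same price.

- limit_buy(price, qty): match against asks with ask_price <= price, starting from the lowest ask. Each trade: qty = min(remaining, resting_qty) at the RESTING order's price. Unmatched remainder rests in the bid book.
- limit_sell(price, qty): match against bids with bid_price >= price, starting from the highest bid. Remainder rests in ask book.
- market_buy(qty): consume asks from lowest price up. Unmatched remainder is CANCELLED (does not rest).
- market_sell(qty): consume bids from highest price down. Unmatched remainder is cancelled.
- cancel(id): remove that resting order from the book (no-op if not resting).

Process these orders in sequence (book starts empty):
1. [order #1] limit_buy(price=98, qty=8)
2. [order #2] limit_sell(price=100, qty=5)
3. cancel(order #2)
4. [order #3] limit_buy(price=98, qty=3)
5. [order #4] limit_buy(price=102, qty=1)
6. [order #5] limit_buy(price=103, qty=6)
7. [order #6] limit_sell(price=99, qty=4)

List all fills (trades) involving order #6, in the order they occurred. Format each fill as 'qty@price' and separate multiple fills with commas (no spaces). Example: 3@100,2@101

Answer: 4@103

Derivation:
After op 1 [order #1] limit_buy(price=98, qty=8): fills=none; bids=[#1:8@98] asks=[-]
After op 2 [order #2] limit_sell(price=100, qty=5): fills=none; bids=[#1:8@98] asks=[#2:5@100]
After op 3 cancel(order #2): fills=none; bids=[#1:8@98] asks=[-]
After op 4 [order #3] limit_buy(price=98, qty=3): fills=none; bids=[#1:8@98 #3:3@98] asks=[-]
After op 5 [order #4] limit_buy(price=102, qty=1): fills=none; bids=[#4:1@102 #1:8@98 #3:3@98] asks=[-]
After op 6 [order #5] limit_buy(price=103, qty=6): fills=none; bids=[#5:6@103 #4:1@102 #1:8@98 #3:3@98] asks=[-]
After op 7 [order #6] limit_sell(price=99, qty=4): fills=#5x#6:4@103; bids=[#5:2@103 #4:1@102 #1:8@98 #3:3@98] asks=[-]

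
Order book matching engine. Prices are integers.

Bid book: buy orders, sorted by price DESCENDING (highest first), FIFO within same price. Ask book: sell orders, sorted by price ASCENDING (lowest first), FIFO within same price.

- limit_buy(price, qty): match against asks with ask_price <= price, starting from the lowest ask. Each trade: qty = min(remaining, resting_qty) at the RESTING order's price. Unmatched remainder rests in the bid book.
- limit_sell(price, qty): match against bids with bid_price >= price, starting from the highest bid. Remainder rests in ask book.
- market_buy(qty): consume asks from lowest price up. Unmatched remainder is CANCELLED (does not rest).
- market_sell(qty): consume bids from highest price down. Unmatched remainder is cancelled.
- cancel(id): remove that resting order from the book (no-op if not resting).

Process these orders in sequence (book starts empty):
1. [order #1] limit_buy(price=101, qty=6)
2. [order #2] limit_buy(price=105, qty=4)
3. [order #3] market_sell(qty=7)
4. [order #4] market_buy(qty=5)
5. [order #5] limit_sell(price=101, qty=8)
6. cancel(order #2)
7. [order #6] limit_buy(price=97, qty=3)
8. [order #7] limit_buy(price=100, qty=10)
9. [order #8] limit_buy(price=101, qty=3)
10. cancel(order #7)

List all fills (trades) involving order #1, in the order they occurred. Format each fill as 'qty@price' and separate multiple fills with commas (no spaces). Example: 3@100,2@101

Answer: 3@101,3@101

Derivation:
After op 1 [order #1] limit_buy(price=101, qty=6): fills=none; bids=[#1:6@101] asks=[-]
After op 2 [order #2] limit_buy(price=105, qty=4): fills=none; bids=[#2:4@105 #1:6@101] asks=[-]
After op 3 [order #3] market_sell(qty=7): fills=#2x#3:4@105 #1x#3:3@101; bids=[#1:3@101] asks=[-]
After op 4 [order #4] market_buy(qty=5): fills=none; bids=[#1:3@101] asks=[-]
After op 5 [order #5] limit_sell(price=101, qty=8): fills=#1x#5:3@101; bids=[-] asks=[#5:5@101]
After op 6 cancel(order #2): fills=none; bids=[-] asks=[#5:5@101]
After op 7 [order #6] limit_buy(price=97, qty=3): fills=none; bids=[#6:3@97] asks=[#5:5@101]
After op 8 [order #7] limit_buy(price=100, qty=10): fills=none; bids=[#7:10@100 #6:3@97] asks=[#5:5@101]
After op 9 [order #8] limit_buy(price=101, qty=3): fills=#8x#5:3@101; bids=[#7:10@100 #6:3@97] asks=[#5:2@101]
After op 10 cancel(order #7): fills=none; bids=[#6:3@97] asks=[#5:2@101]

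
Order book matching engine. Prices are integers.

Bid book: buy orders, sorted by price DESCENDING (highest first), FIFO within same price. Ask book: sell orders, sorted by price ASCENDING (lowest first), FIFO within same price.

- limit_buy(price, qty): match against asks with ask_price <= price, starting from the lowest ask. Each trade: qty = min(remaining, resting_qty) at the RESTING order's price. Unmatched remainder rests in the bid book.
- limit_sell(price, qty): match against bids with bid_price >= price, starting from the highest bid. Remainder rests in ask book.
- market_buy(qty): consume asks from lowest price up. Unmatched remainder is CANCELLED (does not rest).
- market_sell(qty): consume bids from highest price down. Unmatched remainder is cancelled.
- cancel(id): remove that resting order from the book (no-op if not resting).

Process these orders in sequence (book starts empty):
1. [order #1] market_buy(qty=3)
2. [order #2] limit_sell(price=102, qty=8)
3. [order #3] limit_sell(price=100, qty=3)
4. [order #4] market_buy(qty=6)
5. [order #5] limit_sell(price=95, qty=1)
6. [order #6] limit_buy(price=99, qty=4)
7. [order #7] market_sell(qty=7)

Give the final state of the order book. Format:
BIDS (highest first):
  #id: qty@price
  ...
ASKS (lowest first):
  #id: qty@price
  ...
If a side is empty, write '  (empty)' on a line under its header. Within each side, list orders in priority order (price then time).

Answer: BIDS (highest first):
  (empty)
ASKS (lowest first):
  #2: 5@102

Derivation:
After op 1 [order #1] market_buy(qty=3): fills=none; bids=[-] asks=[-]
After op 2 [order #2] limit_sell(price=102, qty=8): fills=none; bids=[-] asks=[#2:8@102]
After op 3 [order #3] limit_sell(price=100, qty=3): fills=none; bids=[-] asks=[#3:3@100 #2:8@102]
After op 4 [order #4] market_buy(qty=6): fills=#4x#3:3@100 #4x#2:3@102; bids=[-] asks=[#2:5@102]
After op 5 [order #5] limit_sell(price=95, qty=1): fills=none; bids=[-] asks=[#5:1@95 #2:5@102]
After op 6 [order #6] limit_buy(price=99, qty=4): fills=#6x#5:1@95; bids=[#6:3@99] asks=[#2:5@102]
After op 7 [order #7] market_sell(qty=7): fills=#6x#7:3@99; bids=[-] asks=[#2:5@102]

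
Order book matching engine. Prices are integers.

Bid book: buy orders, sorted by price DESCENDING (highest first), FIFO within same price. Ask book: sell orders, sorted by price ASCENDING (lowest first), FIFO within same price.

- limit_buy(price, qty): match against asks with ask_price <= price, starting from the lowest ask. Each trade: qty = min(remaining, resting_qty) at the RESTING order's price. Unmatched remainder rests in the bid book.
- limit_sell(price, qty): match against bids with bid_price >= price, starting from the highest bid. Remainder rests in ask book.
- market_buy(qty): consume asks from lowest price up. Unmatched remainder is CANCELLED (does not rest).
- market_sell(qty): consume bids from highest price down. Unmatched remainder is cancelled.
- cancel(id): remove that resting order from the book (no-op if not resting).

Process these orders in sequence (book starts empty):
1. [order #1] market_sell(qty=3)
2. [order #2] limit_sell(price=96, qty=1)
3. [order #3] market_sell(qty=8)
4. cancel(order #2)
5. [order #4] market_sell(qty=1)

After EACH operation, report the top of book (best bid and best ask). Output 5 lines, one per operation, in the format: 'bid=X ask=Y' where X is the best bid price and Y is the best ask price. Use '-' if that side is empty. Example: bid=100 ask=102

Answer: bid=- ask=-
bid=- ask=96
bid=- ask=96
bid=- ask=-
bid=- ask=-

Derivation:
After op 1 [order #1] market_sell(qty=3): fills=none; bids=[-] asks=[-]
After op 2 [order #2] limit_sell(price=96, qty=1): fills=none; bids=[-] asks=[#2:1@96]
After op 3 [order #3] market_sell(qty=8): fills=none; bids=[-] asks=[#2:1@96]
After op 4 cancel(order #2): fills=none; bids=[-] asks=[-]
After op 5 [order #4] market_sell(qty=1): fills=none; bids=[-] asks=[-]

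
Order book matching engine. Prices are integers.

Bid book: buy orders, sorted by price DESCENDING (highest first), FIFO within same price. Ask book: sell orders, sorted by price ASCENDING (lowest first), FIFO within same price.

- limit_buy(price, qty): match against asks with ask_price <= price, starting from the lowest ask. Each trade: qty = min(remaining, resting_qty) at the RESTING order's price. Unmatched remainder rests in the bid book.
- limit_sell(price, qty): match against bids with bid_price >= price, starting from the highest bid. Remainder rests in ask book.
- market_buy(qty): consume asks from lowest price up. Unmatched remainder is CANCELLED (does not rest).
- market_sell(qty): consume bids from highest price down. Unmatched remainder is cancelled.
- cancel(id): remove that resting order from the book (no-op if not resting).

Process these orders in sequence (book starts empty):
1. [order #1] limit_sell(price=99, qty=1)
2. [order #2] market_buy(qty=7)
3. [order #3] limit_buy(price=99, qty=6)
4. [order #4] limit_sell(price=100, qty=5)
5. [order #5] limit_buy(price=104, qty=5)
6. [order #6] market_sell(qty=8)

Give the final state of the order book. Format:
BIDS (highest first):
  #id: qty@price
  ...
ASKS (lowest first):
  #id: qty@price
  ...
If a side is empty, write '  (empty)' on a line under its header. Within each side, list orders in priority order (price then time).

Answer: BIDS (highest first):
  (empty)
ASKS (lowest first):
  (empty)

Derivation:
After op 1 [order #1] limit_sell(price=99, qty=1): fills=none; bids=[-] asks=[#1:1@99]
After op 2 [order #2] market_buy(qty=7): fills=#2x#1:1@99; bids=[-] asks=[-]
After op 3 [order #3] limit_buy(price=99, qty=6): fills=none; bids=[#3:6@99] asks=[-]
After op 4 [order #4] limit_sell(price=100, qty=5): fills=none; bids=[#3:6@99] asks=[#4:5@100]
After op 5 [order #5] limit_buy(price=104, qty=5): fills=#5x#4:5@100; bids=[#3:6@99] asks=[-]
After op 6 [order #6] market_sell(qty=8): fills=#3x#6:6@99; bids=[-] asks=[-]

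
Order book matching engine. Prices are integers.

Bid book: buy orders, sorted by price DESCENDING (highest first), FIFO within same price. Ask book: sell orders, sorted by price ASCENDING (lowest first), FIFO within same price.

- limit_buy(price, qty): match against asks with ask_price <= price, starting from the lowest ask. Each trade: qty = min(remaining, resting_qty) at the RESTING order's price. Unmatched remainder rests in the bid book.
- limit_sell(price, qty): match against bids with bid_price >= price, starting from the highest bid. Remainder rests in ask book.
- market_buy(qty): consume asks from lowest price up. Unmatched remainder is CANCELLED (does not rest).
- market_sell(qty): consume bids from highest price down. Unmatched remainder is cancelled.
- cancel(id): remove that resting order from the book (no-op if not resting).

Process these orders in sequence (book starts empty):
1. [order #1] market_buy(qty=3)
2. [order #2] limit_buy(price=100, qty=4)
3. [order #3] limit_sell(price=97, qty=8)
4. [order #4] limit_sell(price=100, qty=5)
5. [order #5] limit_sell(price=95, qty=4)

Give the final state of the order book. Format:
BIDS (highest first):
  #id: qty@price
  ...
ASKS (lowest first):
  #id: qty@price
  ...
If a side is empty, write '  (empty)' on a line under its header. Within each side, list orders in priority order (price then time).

Answer: BIDS (highest first):
  (empty)
ASKS (lowest first):
  #5: 4@95
  #3: 4@97
  #4: 5@100

Derivation:
After op 1 [order #1] market_buy(qty=3): fills=none; bids=[-] asks=[-]
After op 2 [order #2] limit_buy(price=100, qty=4): fills=none; bids=[#2:4@100] asks=[-]
After op 3 [order #3] limit_sell(price=97, qty=8): fills=#2x#3:4@100; bids=[-] asks=[#3:4@97]
After op 4 [order #4] limit_sell(price=100, qty=5): fills=none; bids=[-] asks=[#3:4@97 #4:5@100]
After op 5 [order #5] limit_sell(price=95, qty=4): fills=none; bids=[-] asks=[#5:4@95 #3:4@97 #4:5@100]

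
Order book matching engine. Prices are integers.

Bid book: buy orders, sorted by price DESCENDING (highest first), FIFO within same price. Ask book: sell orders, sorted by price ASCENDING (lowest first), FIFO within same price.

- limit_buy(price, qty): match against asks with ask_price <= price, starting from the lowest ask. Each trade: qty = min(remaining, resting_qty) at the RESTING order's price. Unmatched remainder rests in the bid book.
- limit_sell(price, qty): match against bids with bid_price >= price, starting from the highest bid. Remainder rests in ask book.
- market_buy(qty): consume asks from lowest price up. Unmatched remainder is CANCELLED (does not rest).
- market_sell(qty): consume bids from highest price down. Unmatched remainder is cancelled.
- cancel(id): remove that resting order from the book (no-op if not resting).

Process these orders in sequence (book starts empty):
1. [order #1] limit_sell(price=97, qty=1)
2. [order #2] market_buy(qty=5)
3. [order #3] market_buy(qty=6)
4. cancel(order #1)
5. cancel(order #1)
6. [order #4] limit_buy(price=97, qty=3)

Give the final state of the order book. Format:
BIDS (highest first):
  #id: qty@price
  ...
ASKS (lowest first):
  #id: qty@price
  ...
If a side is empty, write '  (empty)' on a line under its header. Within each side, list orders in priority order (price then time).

Answer: BIDS (highest first):
  #4: 3@97
ASKS (lowest first):
  (empty)

Derivation:
After op 1 [order #1] limit_sell(price=97, qty=1): fills=none; bids=[-] asks=[#1:1@97]
After op 2 [order #2] market_buy(qty=5): fills=#2x#1:1@97; bids=[-] asks=[-]
After op 3 [order #3] market_buy(qty=6): fills=none; bids=[-] asks=[-]
After op 4 cancel(order #1): fills=none; bids=[-] asks=[-]
After op 5 cancel(order #1): fills=none; bids=[-] asks=[-]
After op 6 [order #4] limit_buy(price=97, qty=3): fills=none; bids=[#4:3@97] asks=[-]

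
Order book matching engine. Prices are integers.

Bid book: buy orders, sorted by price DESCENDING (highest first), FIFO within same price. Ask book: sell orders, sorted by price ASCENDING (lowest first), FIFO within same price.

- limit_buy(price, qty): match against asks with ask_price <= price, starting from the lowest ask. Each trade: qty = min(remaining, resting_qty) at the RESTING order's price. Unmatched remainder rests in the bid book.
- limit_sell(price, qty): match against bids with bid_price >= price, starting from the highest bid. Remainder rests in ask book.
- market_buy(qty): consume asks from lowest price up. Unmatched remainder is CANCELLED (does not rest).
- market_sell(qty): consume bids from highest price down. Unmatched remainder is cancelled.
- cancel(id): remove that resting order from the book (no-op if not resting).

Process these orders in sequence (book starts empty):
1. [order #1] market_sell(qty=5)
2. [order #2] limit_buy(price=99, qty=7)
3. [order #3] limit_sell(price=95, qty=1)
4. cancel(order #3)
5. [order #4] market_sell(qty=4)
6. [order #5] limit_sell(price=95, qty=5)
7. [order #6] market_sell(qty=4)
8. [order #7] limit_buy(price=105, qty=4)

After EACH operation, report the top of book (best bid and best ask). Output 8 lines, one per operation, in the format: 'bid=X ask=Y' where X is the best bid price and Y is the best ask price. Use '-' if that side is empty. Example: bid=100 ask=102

After op 1 [order #1] market_sell(qty=5): fills=none; bids=[-] asks=[-]
After op 2 [order #2] limit_buy(price=99, qty=7): fills=none; bids=[#2:7@99] asks=[-]
After op 3 [order #3] limit_sell(price=95, qty=1): fills=#2x#3:1@99; bids=[#2:6@99] asks=[-]
After op 4 cancel(order #3): fills=none; bids=[#2:6@99] asks=[-]
After op 5 [order #4] market_sell(qty=4): fills=#2x#4:4@99; bids=[#2:2@99] asks=[-]
After op 6 [order #5] limit_sell(price=95, qty=5): fills=#2x#5:2@99; bids=[-] asks=[#5:3@95]
After op 7 [order #6] market_sell(qty=4): fills=none; bids=[-] asks=[#5:3@95]
After op 8 [order #7] limit_buy(price=105, qty=4): fills=#7x#5:3@95; bids=[#7:1@105] asks=[-]

Answer: bid=- ask=-
bid=99 ask=-
bid=99 ask=-
bid=99 ask=-
bid=99 ask=-
bid=- ask=95
bid=- ask=95
bid=105 ask=-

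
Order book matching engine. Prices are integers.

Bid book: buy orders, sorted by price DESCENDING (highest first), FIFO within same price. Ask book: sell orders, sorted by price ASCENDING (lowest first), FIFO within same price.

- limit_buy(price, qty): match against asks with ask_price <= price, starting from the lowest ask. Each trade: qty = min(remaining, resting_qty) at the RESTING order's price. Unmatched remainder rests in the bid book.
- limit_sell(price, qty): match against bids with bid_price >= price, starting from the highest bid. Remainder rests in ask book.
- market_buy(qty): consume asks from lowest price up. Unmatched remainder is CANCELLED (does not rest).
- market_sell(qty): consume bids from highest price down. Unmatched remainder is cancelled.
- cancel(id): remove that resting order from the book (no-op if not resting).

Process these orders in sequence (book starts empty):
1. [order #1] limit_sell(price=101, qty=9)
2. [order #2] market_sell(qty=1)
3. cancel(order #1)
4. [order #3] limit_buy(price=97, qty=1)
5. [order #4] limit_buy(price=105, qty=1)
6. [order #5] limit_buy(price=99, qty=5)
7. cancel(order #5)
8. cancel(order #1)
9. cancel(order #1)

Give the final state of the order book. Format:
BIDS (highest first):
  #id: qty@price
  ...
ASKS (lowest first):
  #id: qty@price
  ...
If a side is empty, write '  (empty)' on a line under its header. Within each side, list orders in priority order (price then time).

After op 1 [order #1] limit_sell(price=101, qty=9): fills=none; bids=[-] asks=[#1:9@101]
After op 2 [order #2] market_sell(qty=1): fills=none; bids=[-] asks=[#1:9@101]
After op 3 cancel(order #1): fills=none; bids=[-] asks=[-]
After op 4 [order #3] limit_buy(price=97, qty=1): fills=none; bids=[#3:1@97] asks=[-]
After op 5 [order #4] limit_buy(price=105, qty=1): fills=none; bids=[#4:1@105 #3:1@97] asks=[-]
After op 6 [order #5] limit_buy(price=99, qty=5): fills=none; bids=[#4:1@105 #5:5@99 #3:1@97] asks=[-]
After op 7 cancel(order #5): fills=none; bids=[#4:1@105 #3:1@97] asks=[-]
After op 8 cancel(order #1): fills=none; bids=[#4:1@105 #3:1@97] asks=[-]
After op 9 cancel(order #1): fills=none; bids=[#4:1@105 #3:1@97] asks=[-]

Answer: BIDS (highest first):
  #4: 1@105
  #3: 1@97
ASKS (lowest first):
  (empty)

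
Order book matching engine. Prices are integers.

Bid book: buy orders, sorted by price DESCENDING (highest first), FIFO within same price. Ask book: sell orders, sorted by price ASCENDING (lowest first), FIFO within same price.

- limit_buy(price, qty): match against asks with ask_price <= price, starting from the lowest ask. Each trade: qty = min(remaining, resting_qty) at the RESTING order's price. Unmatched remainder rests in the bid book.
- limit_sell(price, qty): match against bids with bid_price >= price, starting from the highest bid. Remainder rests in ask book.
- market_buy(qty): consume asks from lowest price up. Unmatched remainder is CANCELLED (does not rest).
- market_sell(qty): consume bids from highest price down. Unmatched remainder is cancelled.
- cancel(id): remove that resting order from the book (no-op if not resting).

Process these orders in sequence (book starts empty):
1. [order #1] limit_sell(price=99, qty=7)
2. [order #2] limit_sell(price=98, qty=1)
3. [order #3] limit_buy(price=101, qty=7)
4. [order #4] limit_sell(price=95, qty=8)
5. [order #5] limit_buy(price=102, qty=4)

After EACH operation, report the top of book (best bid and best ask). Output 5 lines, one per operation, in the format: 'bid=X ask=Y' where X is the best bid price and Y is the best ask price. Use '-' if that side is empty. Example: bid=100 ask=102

Answer: bid=- ask=99
bid=- ask=98
bid=- ask=99
bid=- ask=95
bid=- ask=95

Derivation:
After op 1 [order #1] limit_sell(price=99, qty=7): fills=none; bids=[-] asks=[#1:7@99]
After op 2 [order #2] limit_sell(price=98, qty=1): fills=none; bids=[-] asks=[#2:1@98 #1:7@99]
After op 3 [order #3] limit_buy(price=101, qty=7): fills=#3x#2:1@98 #3x#1:6@99; bids=[-] asks=[#1:1@99]
After op 4 [order #4] limit_sell(price=95, qty=8): fills=none; bids=[-] asks=[#4:8@95 #1:1@99]
After op 5 [order #5] limit_buy(price=102, qty=4): fills=#5x#4:4@95; bids=[-] asks=[#4:4@95 #1:1@99]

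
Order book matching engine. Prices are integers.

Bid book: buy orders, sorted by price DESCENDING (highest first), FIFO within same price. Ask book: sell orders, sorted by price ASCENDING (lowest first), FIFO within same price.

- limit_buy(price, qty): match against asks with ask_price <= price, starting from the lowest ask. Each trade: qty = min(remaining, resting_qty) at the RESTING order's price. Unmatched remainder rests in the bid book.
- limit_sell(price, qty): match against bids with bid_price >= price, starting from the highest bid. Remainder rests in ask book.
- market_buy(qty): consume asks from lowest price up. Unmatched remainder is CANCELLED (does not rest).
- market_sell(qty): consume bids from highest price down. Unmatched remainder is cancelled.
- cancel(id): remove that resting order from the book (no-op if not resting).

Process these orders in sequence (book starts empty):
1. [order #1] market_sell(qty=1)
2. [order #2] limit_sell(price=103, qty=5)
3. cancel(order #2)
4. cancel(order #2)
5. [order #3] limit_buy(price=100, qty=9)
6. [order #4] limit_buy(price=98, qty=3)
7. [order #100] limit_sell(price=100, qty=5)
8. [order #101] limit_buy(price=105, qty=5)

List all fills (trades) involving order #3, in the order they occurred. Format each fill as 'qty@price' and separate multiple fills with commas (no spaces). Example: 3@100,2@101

Answer: 5@100

Derivation:
After op 1 [order #1] market_sell(qty=1): fills=none; bids=[-] asks=[-]
After op 2 [order #2] limit_sell(price=103, qty=5): fills=none; bids=[-] asks=[#2:5@103]
After op 3 cancel(order #2): fills=none; bids=[-] asks=[-]
After op 4 cancel(order #2): fills=none; bids=[-] asks=[-]
After op 5 [order #3] limit_buy(price=100, qty=9): fills=none; bids=[#3:9@100] asks=[-]
After op 6 [order #4] limit_buy(price=98, qty=3): fills=none; bids=[#3:9@100 #4:3@98] asks=[-]
After op 7 [order #100] limit_sell(price=100, qty=5): fills=#3x#100:5@100; bids=[#3:4@100 #4:3@98] asks=[-]
After op 8 [order #101] limit_buy(price=105, qty=5): fills=none; bids=[#101:5@105 #3:4@100 #4:3@98] asks=[-]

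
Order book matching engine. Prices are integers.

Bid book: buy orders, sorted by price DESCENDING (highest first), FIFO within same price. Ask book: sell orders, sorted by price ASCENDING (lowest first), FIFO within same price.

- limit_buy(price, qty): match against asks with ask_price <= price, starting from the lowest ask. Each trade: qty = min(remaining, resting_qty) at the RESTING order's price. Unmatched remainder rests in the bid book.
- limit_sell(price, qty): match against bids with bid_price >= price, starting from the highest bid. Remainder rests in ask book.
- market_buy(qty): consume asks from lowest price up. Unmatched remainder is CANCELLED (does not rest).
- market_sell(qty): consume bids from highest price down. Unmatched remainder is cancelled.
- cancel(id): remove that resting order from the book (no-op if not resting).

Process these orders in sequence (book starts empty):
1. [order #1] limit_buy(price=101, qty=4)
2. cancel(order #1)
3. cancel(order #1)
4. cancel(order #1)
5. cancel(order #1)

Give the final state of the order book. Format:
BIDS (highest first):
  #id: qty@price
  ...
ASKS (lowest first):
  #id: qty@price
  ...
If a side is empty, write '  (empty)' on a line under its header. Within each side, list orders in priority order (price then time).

After op 1 [order #1] limit_buy(price=101, qty=4): fills=none; bids=[#1:4@101] asks=[-]
After op 2 cancel(order #1): fills=none; bids=[-] asks=[-]
After op 3 cancel(order #1): fills=none; bids=[-] asks=[-]
After op 4 cancel(order #1): fills=none; bids=[-] asks=[-]
After op 5 cancel(order #1): fills=none; bids=[-] asks=[-]

Answer: BIDS (highest first):
  (empty)
ASKS (lowest first):
  (empty)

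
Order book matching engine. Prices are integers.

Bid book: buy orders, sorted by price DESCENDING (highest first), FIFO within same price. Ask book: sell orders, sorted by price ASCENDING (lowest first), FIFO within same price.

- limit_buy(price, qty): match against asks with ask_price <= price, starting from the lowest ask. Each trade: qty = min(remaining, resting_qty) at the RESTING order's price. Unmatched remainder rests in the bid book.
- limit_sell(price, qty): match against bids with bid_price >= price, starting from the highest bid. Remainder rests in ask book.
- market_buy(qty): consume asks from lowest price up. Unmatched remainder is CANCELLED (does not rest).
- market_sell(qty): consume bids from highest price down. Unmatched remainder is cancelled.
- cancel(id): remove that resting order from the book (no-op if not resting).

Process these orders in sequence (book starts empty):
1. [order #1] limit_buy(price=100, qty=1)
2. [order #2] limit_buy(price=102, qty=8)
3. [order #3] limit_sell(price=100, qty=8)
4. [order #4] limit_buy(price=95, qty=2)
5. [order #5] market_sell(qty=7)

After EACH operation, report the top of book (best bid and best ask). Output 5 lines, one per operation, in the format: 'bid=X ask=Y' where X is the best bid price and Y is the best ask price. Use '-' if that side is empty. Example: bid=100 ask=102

After op 1 [order #1] limit_buy(price=100, qty=1): fills=none; bids=[#1:1@100] asks=[-]
After op 2 [order #2] limit_buy(price=102, qty=8): fills=none; bids=[#2:8@102 #1:1@100] asks=[-]
After op 3 [order #3] limit_sell(price=100, qty=8): fills=#2x#3:8@102; bids=[#1:1@100] asks=[-]
After op 4 [order #4] limit_buy(price=95, qty=2): fills=none; bids=[#1:1@100 #4:2@95] asks=[-]
After op 5 [order #5] market_sell(qty=7): fills=#1x#5:1@100 #4x#5:2@95; bids=[-] asks=[-]

Answer: bid=100 ask=-
bid=102 ask=-
bid=100 ask=-
bid=100 ask=-
bid=- ask=-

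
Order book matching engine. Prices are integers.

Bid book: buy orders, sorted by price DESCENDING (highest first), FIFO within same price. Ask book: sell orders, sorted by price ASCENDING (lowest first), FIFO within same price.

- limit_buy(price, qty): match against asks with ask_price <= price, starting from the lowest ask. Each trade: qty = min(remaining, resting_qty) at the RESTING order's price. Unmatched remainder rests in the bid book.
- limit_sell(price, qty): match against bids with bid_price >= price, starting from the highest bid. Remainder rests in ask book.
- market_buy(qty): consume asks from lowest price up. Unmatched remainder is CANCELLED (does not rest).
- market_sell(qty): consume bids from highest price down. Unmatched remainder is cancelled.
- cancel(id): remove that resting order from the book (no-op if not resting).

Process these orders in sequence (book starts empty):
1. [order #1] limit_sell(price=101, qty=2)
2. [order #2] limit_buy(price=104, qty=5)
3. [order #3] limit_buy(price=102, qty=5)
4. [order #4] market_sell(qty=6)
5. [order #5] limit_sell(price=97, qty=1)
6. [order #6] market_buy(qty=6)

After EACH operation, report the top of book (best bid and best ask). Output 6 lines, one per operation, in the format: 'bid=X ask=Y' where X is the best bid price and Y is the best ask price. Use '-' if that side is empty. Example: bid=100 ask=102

Answer: bid=- ask=101
bid=104 ask=-
bid=104 ask=-
bid=102 ask=-
bid=102 ask=-
bid=102 ask=-

Derivation:
After op 1 [order #1] limit_sell(price=101, qty=2): fills=none; bids=[-] asks=[#1:2@101]
After op 2 [order #2] limit_buy(price=104, qty=5): fills=#2x#1:2@101; bids=[#2:3@104] asks=[-]
After op 3 [order #3] limit_buy(price=102, qty=5): fills=none; bids=[#2:3@104 #3:5@102] asks=[-]
After op 4 [order #4] market_sell(qty=6): fills=#2x#4:3@104 #3x#4:3@102; bids=[#3:2@102] asks=[-]
After op 5 [order #5] limit_sell(price=97, qty=1): fills=#3x#5:1@102; bids=[#3:1@102] asks=[-]
After op 6 [order #6] market_buy(qty=6): fills=none; bids=[#3:1@102] asks=[-]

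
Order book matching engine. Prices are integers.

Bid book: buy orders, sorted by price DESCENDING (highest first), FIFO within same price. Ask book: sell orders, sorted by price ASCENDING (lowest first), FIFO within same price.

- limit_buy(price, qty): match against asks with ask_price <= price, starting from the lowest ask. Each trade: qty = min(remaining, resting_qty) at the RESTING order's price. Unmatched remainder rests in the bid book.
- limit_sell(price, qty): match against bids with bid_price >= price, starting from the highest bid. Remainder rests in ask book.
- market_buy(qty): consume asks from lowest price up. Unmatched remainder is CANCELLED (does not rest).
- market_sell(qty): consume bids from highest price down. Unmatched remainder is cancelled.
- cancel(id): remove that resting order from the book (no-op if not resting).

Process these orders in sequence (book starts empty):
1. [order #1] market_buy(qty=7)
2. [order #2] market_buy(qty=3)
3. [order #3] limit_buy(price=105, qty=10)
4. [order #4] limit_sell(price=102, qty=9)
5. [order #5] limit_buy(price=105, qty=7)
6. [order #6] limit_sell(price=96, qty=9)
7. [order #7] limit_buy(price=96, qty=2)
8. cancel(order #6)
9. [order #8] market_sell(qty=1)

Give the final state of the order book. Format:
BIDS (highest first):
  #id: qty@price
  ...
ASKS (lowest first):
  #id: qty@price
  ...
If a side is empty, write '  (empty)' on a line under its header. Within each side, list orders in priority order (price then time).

After op 1 [order #1] market_buy(qty=7): fills=none; bids=[-] asks=[-]
After op 2 [order #2] market_buy(qty=3): fills=none; bids=[-] asks=[-]
After op 3 [order #3] limit_buy(price=105, qty=10): fills=none; bids=[#3:10@105] asks=[-]
After op 4 [order #4] limit_sell(price=102, qty=9): fills=#3x#4:9@105; bids=[#3:1@105] asks=[-]
After op 5 [order #5] limit_buy(price=105, qty=7): fills=none; bids=[#3:1@105 #5:7@105] asks=[-]
After op 6 [order #6] limit_sell(price=96, qty=9): fills=#3x#6:1@105 #5x#6:7@105; bids=[-] asks=[#6:1@96]
After op 7 [order #7] limit_buy(price=96, qty=2): fills=#7x#6:1@96; bids=[#7:1@96] asks=[-]
After op 8 cancel(order #6): fills=none; bids=[#7:1@96] asks=[-]
After op 9 [order #8] market_sell(qty=1): fills=#7x#8:1@96; bids=[-] asks=[-]

Answer: BIDS (highest first):
  (empty)
ASKS (lowest first):
  (empty)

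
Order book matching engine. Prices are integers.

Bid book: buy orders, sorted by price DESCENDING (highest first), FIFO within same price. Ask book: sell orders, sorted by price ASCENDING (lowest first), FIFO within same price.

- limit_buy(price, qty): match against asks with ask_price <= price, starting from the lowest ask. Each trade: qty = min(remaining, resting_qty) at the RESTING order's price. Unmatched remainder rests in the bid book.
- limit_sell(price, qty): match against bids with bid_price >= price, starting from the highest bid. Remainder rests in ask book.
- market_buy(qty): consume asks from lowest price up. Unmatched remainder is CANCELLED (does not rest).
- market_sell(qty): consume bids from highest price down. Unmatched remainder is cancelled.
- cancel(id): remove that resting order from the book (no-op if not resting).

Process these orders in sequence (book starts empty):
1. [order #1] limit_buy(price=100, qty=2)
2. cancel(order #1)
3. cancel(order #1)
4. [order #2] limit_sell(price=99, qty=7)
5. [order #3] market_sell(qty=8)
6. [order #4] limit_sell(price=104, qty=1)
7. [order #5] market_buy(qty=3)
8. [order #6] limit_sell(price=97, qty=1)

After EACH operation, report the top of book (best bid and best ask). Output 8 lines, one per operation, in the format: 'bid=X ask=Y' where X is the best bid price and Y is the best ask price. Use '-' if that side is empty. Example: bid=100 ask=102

Answer: bid=100 ask=-
bid=- ask=-
bid=- ask=-
bid=- ask=99
bid=- ask=99
bid=- ask=99
bid=- ask=99
bid=- ask=97

Derivation:
After op 1 [order #1] limit_buy(price=100, qty=2): fills=none; bids=[#1:2@100] asks=[-]
After op 2 cancel(order #1): fills=none; bids=[-] asks=[-]
After op 3 cancel(order #1): fills=none; bids=[-] asks=[-]
After op 4 [order #2] limit_sell(price=99, qty=7): fills=none; bids=[-] asks=[#2:7@99]
After op 5 [order #3] market_sell(qty=8): fills=none; bids=[-] asks=[#2:7@99]
After op 6 [order #4] limit_sell(price=104, qty=1): fills=none; bids=[-] asks=[#2:7@99 #4:1@104]
After op 7 [order #5] market_buy(qty=3): fills=#5x#2:3@99; bids=[-] asks=[#2:4@99 #4:1@104]
After op 8 [order #6] limit_sell(price=97, qty=1): fills=none; bids=[-] asks=[#6:1@97 #2:4@99 #4:1@104]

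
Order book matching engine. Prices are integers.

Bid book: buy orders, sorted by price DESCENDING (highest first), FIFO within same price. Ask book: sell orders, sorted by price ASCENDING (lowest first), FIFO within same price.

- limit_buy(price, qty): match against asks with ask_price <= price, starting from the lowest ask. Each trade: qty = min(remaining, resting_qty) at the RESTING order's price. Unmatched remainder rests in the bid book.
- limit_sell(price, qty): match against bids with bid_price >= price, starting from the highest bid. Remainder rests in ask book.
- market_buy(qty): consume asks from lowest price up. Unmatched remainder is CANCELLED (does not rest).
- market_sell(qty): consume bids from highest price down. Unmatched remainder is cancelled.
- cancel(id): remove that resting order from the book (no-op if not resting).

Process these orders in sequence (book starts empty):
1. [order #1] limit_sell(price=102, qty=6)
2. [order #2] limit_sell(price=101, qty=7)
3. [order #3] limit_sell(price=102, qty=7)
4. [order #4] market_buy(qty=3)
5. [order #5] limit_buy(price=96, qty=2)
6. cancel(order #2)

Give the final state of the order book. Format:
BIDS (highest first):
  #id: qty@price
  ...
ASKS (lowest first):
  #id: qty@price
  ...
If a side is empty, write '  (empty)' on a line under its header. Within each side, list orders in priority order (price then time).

After op 1 [order #1] limit_sell(price=102, qty=6): fills=none; bids=[-] asks=[#1:6@102]
After op 2 [order #2] limit_sell(price=101, qty=7): fills=none; bids=[-] asks=[#2:7@101 #1:6@102]
After op 3 [order #3] limit_sell(price=102, qty=7): fills=none; bids=[-] asks=[#2:7@101 #1:6@102 #3:7@102]
After op 4 [order #4] market_buy(qty=3): fills=#4x#2:3@101; bids=[-] asks=[#2:4@101 #1:6@102 #3:7@102]
After op 5 [order #5] limit_buy(price=96, qty=2): fills=none; bids=[#5:2@96] asks=[#2:4@101 #1:6@102 #3:7@102]
After op 6 cancel(order #2): fills=none; bids=[#5:2@96] asks=[#1:6@102 #3:7@102]

Answer: BIDS (highest first):
  #5: 2@96
ASKS (lowest first):
  #1: 6@102
  #3: 7@102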